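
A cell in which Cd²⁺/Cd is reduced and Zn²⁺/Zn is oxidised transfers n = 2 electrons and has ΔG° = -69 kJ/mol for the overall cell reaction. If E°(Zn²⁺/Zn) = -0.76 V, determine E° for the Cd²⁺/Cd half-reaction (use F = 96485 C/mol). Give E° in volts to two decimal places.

E°cell = −ΔG°/(nF) = −(-69×10³)/((2)(96485)) = +0.358 V.
Since Cd²⁺/Cd is the cathode and Zn²⁺/Zn the anode, E°cell = E°(Cd²⁺/Cd) − E°(Zn²⁺/Zn).
So E°(Cd²⁺/Cd) = E°cell + E°(Zn²⁺/Zn) = +0.358 + (-0.76) = -0.40 V.

-0.40 V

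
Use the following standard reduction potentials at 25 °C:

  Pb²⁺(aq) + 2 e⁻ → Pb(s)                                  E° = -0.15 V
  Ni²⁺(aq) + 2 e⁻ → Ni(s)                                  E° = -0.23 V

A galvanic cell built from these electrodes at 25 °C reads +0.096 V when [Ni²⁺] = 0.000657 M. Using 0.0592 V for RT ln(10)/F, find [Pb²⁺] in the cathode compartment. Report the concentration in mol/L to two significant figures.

Pb²⁺/Pb is the cathode, Ni²⁺/Ni the anode: E°cell = +0.08 V, n = 2.
Overall reaction: Pb²⁺(aq) + Ni(s) → Pb(s) + Ni²⁺(aq); Q = [Ni²⁺]^1/[Pb²⁺]^1.
From E = E° − (0.0592/n) log Q: log Q = (E° − E)·n/0.0592 = (+0.08 − (+0.096))·2/0.0592 = -0.5405.
So 1·log[Pb²⁺] = 1·log(0.000657) − log Q = -3.1824 − (-0.5405) = -2.6419; [Pb²⁺] = 10^(-2.6419) ≈ 0.0023 M.

0.0023 M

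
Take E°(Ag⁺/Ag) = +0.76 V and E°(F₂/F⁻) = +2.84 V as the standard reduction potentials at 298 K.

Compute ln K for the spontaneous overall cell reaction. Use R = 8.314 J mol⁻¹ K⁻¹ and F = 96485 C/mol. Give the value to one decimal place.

Cathode: F₂/F⁻; anode: Ag⁺/Ag. E°cell = (+2.84) − (+0.76) = +2.08 V, with n = 2.
ΔG° = −nFE° = −RT ln K, so ln K = nFE°/(RT) = (2)(96485)(+2.08) / ((8.314)(298)) = 162.004.

162.0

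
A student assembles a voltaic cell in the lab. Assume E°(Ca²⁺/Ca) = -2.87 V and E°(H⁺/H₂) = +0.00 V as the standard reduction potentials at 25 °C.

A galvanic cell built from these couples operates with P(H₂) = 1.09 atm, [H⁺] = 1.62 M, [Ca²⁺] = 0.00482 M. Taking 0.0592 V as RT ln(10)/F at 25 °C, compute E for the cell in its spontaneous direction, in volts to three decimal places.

+2.950 V

H⁺/H₂ is the cathode (higher E°), Ca²⁺/Ca the anode: E°cell = +0.00 − (-2.87) = +2.87 V, n = 2.
Overall: 2 H⁺(aq) + Ca(s) → H₂(g) + Ca²⁺(aq)
Q = P(H₂)·[Ca²⁺] / ([H⁺]^2); log Q = -2.699.
E = E° − (0.0592/n) log Q = +2.87 − (0.0592/2)(-2.699) = +2.950 V.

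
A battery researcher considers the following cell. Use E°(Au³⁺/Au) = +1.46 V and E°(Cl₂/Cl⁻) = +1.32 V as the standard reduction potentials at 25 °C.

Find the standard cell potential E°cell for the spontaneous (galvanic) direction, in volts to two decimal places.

+0.14 V

The Au³⁺/Au couple has the higher reduction potential, so it is the cathode; Cl₂/Cl⁻ is oxidised at the anode.
E°cell = E°(cathode) − E°(anode) = (+1.46) − (+1.32) = +0.14 V.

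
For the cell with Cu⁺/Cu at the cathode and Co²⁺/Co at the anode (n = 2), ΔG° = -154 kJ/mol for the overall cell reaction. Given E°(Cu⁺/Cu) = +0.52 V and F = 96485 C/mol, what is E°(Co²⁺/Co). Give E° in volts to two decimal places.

E°cell = −ΔG°/(nF) = −(-154×10³)/((2)(96485)) = +0.798 V.
Since Cu⁺/Cu is the cathode and Co²⁺/Co the anode, E°cell = E°(Cu⁺/Cu) − E°(Co²⁺/Co).
So E°(Co²⁺/Co) = E°(Cu⁺/Cu) − E°cell = (+0.52) − (+0.798) = -0.28 V.

-0.28 V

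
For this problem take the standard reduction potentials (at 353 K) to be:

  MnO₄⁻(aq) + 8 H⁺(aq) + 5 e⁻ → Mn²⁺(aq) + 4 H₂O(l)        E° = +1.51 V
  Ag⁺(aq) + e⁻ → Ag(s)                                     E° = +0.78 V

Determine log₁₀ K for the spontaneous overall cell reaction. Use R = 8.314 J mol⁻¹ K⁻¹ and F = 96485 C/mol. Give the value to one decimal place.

Cathode: MnO₄⁻/Mn²⁺; anode: Ag⁺/Ag. E°cell = (+1.51) − (+0.78) = +0.73 V, with n = 5.
ΔG° = −nFE° = −RT ln K, so ln K = nFE°/(RT) = (5)(96485)(+0.73) / ((8.314)(353)) = 119.996.
log₁₀ K = 119.996 / ln 10 = 52.1.

52.1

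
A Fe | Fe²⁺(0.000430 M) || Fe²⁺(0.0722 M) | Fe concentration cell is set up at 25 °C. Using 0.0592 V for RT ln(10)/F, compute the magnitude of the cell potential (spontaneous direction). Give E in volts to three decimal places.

+0.066 V

For a concentration cell E°cell = 0. The 0.0722 M side is the cathode (reduction is favoured where [Fe²⁺] is higher).
With n = 2, E = −(0.0592/2) log([Fe²⁺]ₐₙ/[Fe²⁺]꜀ₐₜ) = −(0.0592/2) log(0.00043/0.0722) = −(0.0592/2)(-2.225) = +0.066 V.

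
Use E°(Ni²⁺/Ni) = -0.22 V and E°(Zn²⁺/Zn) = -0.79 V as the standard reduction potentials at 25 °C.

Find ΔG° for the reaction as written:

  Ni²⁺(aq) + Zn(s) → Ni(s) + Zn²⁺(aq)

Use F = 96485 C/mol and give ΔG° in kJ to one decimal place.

As written, Ni²⁺/Ni is reduced (cathode) and Zn²⁺/Zn is oxidised (anode), so E°cell = (-0.22) − (-0.79) = +0.57 V.
Balancing electrons gives n = 2.
ΔG° = −nFE° = −(2)(96485)(+0.57) = -109,993 J = -110.0 kJ.

-110.0 kJ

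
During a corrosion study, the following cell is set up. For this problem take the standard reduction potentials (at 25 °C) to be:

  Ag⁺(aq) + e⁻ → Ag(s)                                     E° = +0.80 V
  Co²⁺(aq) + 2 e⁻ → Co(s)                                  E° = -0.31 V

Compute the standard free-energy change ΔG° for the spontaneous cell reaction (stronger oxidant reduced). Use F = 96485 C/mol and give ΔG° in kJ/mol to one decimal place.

-214.2 kJ/mol

Ag⁺/Ag (E° = +0.80 V) is the cathode; Co²⁺/Co (E° = -0.31 V) is the anode, so E°cell = +1.11 V.
Balancing electrons gives n = 2 (lcm of 1 and 2).
ΔG° = −nFE° = −(2)(96485)(+1.11) = -214,197 J = -214.2 kJ/mol.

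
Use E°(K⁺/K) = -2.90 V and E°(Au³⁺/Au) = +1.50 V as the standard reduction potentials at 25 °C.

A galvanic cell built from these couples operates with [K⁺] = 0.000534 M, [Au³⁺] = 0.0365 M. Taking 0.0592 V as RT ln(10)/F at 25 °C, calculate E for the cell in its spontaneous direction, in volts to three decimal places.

Au³⁺/Au is the cathode (higher E°), K⁺/K the anode: E°cell = +1.50 − (-2.90) = +4.40 V, n = 3.
Overall: Au³⁺(aq) + 3 K(s) → Au(s) + 3 K⁺(aq)
Q = [K⁺]^3 / ([Au³⁺]); log Q = -8.380.
E = E° − (0.0592/n) log Q = +4.40 − (0.0592/3)(-8.380) = +4.565 V.

+4.565 V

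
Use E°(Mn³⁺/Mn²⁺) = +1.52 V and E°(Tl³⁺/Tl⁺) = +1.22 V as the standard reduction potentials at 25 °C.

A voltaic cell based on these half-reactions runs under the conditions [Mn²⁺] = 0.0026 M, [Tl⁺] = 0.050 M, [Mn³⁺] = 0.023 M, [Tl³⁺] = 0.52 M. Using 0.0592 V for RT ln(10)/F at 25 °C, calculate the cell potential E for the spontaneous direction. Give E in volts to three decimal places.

+0.326 V

Mn³⁺/Mn²⁺ is the cathode (higher E°), Tl³⁺/Tl⁺ the anode: E°cell = +1.52 − (+1.22) = +0.30 V, n = 2.
Overall: 2 Mn³⁺(aq) + Tl⁺(aq) → 2 Mn²⁺(aq) + Tl³⁺(aq)
Q = [Mn²⁺]^2·[Tl³⁺] / ([Mn³⁺]^2·[Tl⁺]); log Q = -0.876.
E = E° − (0.0592/n) log Q = +0.30 − (0.0592/2)(-0.876) = +0.326 V.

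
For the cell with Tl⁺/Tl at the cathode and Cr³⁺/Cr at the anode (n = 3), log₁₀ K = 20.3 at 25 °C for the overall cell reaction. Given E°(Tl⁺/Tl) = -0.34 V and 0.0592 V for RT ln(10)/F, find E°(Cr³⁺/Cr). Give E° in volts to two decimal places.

-0.74 V

E°cell = (0.0592/n)·log K = (0.0592/3)(20.3) = +0.401 V.
Since Tl⁺/Tl is the cathode and Cr³⁺/Cr the anode, E°cell = E°(Tl⁺/Tl) − E°(Cr³⁺/Cr).
So E°(Cr³⁺/Cr) = E°(Tl⁺/Tl) − E°cell = (-0.34) − (+0.401) = -0.74 V.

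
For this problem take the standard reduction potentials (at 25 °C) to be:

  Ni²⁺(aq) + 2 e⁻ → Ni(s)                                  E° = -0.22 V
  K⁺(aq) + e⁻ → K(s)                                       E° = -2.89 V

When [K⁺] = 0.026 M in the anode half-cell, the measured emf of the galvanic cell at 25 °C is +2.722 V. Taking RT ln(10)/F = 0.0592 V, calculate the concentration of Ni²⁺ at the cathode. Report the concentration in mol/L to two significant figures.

0.039 M

Ni²⁺/Ni is the cathode, K⁺/K the anode: E°cell = +2.67 V, n = 2.
Overall reaction: Ni²⁺(aq) + 2 K(s) → Ni(s) + 2 K⁺(aq); Q = [K⁺]^2/[Ni²⁺]^1.
From E = E° − (0.0592/n) log Q: log Q = (E° − E)·n/0.0592 = (+2.67 − (+2.722))·2/0.0592 = -1.7568.
So 1·log[Ni²⁺] = 2·log(0.026) − log Q = -3.1701 − (-1.7568) = -1.4133; [Ni²⁺] = 10^(-1.4133) ≈ 0.039 M.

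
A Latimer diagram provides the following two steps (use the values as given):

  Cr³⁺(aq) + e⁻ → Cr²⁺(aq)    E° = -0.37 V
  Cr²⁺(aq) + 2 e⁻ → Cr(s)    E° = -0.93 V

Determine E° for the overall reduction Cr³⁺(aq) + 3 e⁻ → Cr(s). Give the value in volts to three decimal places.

-0.743 V

Since ΔG° = −nFE° is additive over sequential reductions, n₃E°₃ = n₁E°₁ + n₂E°₂.
E°₃ = (1×-0.37 + 2×-0.93) / 3 = (-2.230) / 3 = -0.743 V.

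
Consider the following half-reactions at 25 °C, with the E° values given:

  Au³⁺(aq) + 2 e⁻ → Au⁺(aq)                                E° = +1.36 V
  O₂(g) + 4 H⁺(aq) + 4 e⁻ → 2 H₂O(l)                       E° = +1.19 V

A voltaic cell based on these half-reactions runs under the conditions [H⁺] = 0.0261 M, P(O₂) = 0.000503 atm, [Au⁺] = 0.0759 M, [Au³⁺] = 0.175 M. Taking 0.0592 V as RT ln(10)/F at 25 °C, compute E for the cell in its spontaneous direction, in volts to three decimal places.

+0.323 V

Au³⁺/Au⁺ is the cathode (higher E°), O₂/H₂O the anode: E°cell = +1.36 − (+1.19) = +0.17 V, n = 4.
Overall: 2 Au³⁺(aq) + 2 H₂O(l) → 2 Au⁺(aq) + O₂(g) + 4 H⁺(aq)
Q = [Au⁺]^2·P(O₂)·[H⁺]^4 / ([Au³⁺]^2); log Q = -10.357.
E = E° − (0.0592/n) log Q = +0.17 − (0.0592/4)(-10.357) = +0.323 V.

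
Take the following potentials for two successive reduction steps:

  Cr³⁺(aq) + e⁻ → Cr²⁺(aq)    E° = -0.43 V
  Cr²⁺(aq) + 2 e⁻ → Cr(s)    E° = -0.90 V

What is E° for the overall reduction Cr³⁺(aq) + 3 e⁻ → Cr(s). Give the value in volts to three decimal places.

-0.743 V

Since ΔG° = −nFE° is additive over sequential reductions, n₃E°₃ = n₁E°₁ + n₂E°₂.
E°₃ = (1×-0.43 + 2×-0.90) / 3 = (-2.230) / 3 = -0.743 V.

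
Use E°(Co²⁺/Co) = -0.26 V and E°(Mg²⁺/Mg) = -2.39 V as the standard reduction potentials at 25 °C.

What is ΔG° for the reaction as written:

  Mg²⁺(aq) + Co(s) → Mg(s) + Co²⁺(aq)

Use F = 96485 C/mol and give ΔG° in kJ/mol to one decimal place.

As written, Mg²⁺/Mg is reduced (cathode) and Co²⁺/Co is oxidised (anode), so E°cell = (-2.39) − (-0.26) = -2.13 V.
Balancing electrons gives n = 2.
ΔG° = −nFE° = −(2)(96485)(-2.13) = 411,026 J = +411.0 kJ/mol.

+411.0 kJ/mol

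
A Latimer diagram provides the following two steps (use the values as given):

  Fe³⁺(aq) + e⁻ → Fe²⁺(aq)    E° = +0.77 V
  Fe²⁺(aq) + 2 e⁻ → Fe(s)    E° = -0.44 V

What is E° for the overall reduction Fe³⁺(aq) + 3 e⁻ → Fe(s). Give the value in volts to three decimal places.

-0.037 V

Since ΔG° = −nFE° is additive over sequential reductions, n₃E°₃ = n₁E°₁ + n₂E°₂.
E°₃ = (1×+0.77 + 2×-0.44) / 3 = (-0.110) / 3 = -0.037 V.
E° values themselves are not directly additive — weighting by electron count is essential.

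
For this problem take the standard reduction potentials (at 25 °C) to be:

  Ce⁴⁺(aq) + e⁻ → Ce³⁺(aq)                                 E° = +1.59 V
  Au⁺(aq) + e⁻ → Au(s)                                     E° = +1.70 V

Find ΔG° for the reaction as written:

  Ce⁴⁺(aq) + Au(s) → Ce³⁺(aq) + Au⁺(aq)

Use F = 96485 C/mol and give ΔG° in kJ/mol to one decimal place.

+10.6 kJ/mol

As written, Ce⁴⁺/Ce³⁺ is reduced (cathode) and Au⁺/Au is oxidised (anode), so E°cell = (+1.59) − (+1.70) = -0.11 V.
Balancing electrons gives n = 1.
ΔG° = −nFE° = −(1)(96485)(-0.11) = 10,613 J = +10.6 kJ/mol.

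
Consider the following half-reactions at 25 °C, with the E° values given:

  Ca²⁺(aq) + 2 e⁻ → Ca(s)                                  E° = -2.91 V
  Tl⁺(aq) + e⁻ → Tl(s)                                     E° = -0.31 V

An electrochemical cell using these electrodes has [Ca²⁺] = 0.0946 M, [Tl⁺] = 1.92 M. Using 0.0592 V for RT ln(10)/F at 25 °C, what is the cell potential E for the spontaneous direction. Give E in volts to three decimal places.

+2.647 V

Tl⁺/Tl is the cathode (higher E°), Ca²⁺/Ca the anode: E°cell = -0.31 − (-2.91) = +2.60 V, n = 2.
Overall: 2 Tl⁺(aq) + Ca(s) → 2 Tl(s) + Ca²⁺(aq)
Q = [Ca²⁺] / ([Tl⁺]^2); log Q = -1.591.
E = E° − (0.0592/n) log Q = +2.60 − (0.0592/2)(-1.591) = +2.647 V.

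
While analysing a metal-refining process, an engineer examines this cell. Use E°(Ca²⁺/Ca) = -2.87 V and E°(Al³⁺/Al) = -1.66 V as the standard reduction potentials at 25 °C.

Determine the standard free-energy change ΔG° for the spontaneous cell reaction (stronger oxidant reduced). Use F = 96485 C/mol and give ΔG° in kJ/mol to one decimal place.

Al³⁺/Al (E° = -1.66 V) is the cathode; Ca²⁺/Ca (E° = -2.87 V) is the anode, so E°cell = +1.21 V.
Balancing electrons gives n = 6 (lcm of 3 and 2).
ΔG° = −nFE° = −(6)(96485)(+1.21) = -700,481 J = -700.5 kJ/mol.

-700.5 kJ/mol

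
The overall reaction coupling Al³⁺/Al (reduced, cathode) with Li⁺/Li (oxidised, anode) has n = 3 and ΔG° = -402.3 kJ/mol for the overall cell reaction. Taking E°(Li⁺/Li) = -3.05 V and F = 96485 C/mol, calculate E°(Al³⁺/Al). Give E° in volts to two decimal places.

-1.66 V

E°cell = −ΔG°/(nF) = −(-402.3×10³)/((3)(96485)) = +1.390 V.
Since Al³⁺/Al is the cathode and Li⁺/Li the anode, E°cell = E°(Al³⁺/Al) − E°(Li⁺/Li).
So E°(Al³⁺/Al) = E°cell + E°(Li⁺/Li) = +1.390 + (-3.05) = -1.66 V.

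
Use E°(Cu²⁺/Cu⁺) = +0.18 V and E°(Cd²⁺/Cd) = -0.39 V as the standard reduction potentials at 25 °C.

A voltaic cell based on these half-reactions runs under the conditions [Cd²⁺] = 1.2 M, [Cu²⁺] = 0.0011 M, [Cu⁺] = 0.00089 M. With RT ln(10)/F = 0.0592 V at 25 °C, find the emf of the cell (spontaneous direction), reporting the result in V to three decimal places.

+0.573 V

Cu²⁺/Cu⁺ is the cathode (higher E°), Cd²⁺/Cd the anode: E°cell = +0.18 − (-0.39) = +0.57 V, n = 2.
Overall: 2 Cu²⁺(aq) + Cd(s) → 2 Cu⁺(aq) + Cd²⁺(aq)
Q = [Cu⁺]^2·[Cd²⁺] / ([Cu²⁺]^2); log Q = -0.105.
E = E° − (0.0592/n) log Q = +0.57 − (0.0592/2)(-0.105) = +0.573 V.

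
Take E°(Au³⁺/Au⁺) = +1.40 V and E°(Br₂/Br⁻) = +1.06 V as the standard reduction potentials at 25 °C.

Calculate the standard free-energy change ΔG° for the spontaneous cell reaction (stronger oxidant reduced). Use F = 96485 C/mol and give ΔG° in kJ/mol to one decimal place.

Au³⁺/Au⁺ (E° = +1.40 V) is the cathode; Br₂/Br⁻ (E° = +1.06 V) is the anode, so E°cell = +0.34 V.
Balancing electrons gives n = 2 (lcm of 2 and 2).
ΔG° = −nFE° = −(2)(96485)(+0.34) = -65,610 J = -65.6 kJ/mol.

-65.6 kJ/mol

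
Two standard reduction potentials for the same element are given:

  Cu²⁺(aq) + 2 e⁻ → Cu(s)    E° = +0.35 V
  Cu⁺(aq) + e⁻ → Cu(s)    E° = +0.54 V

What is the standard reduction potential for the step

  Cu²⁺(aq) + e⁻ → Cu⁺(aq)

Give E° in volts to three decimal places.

+0.160 V

Sequential free energies add, so n₃E°₃ = n₁E°₁ + n₂E°₂.
With n₃ = 2, and the known step contributing 1×(+0.54) V, the unknown satisfies 1·E° = 2×(+0.35) − 1×(+0.54) = +0.160.
E° = +0.160 / 1 = +0.160 V.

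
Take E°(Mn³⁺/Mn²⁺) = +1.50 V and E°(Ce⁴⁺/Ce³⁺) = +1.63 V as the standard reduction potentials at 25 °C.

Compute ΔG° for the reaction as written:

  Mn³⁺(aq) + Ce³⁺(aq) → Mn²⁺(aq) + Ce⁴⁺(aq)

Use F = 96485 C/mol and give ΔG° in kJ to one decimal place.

+12.5 kJ

As written, Mn³⁺/Mn²⁺ is reduced (cathode) and Ce⁴⁺/Ce³⁺ is oxidised (anode), so E°cell = (+1.50) − (+1.63) = -0.13 V.
Balancing electrons gives n = 1.
ΔG° = −nFE° = −(1)(96485)(-0.13) = 12,543 J = +12.5 kJ.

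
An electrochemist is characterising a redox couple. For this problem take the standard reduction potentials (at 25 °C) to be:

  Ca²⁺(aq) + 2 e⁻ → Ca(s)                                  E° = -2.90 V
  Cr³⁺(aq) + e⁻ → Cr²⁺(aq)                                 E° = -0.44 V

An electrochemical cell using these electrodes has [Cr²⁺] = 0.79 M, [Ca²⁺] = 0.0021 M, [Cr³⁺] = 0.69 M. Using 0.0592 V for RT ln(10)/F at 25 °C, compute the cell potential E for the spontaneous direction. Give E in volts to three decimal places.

+2.536 V

Cr³⁺/Cr²⁺ is the cathode (higher E°), Ca²⁺/Ca the anode: E°cell = -0.44 − (-2.90) = +2.46 V, n = 2.
Overall: 2 Cr³⁺(aq) + Ca(s) → 2 Cr²⁺(aq) + Ca²⁺(aq)
Q = [Cr²⁺]^2·[Ca²⁺] / ([Cr³⁺]^2); log Q = -2.560.
E = E° − (0.0592/n) log Q = +2.46 − (0.0592/2)(-2.560) = +2.536 V.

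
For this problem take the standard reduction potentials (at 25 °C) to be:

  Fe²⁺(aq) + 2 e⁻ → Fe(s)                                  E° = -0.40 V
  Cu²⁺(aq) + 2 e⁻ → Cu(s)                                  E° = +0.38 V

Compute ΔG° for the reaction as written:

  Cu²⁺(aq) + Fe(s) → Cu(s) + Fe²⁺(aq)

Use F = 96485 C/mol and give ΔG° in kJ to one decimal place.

-150.5 kJ

As written, Cu²⁺/Cu is reduced (cathode) and Fe²⁺/Fe is oxidised (anode), so E°cell = (+0.38) − (-0.40) = +0.78 V.
Balancing electrons gives n = 2.
ΔG° = −nFE° = −(2)(96485)(+0.78) = -150,517 J = -150.5 kJ.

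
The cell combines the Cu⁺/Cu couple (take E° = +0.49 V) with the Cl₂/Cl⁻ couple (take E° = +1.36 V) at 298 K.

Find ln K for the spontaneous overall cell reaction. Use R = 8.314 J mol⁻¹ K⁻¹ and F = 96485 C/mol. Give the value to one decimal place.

67.8

Cathode: Cl₂/Cl⁻; anode: Cu⁺/Cu. E°cell = (+1.36) − (+0.49) = +0.87 V, with n = 2.
ΔG° = −nFE° = −RT ln K, so ln K = nFE°/(RT) = (2)(96485)(+0.87) / ((8.314)(298)) = 67.761.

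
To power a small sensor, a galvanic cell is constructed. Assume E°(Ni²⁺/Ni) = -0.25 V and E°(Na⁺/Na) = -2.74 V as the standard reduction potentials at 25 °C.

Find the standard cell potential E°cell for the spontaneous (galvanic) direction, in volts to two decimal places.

+2.49 V

The Ni²⁺/Ni couple has the higher reduction potential, so it is the cathode; Na⁺/Na is oxidised at the anode.
E°cell = E°(cathode) − E°(anode) = (-0.25) − (-2.74) = +2.49 V.
Since E°cell > 0, the reaction is spontaneous under standard conditions.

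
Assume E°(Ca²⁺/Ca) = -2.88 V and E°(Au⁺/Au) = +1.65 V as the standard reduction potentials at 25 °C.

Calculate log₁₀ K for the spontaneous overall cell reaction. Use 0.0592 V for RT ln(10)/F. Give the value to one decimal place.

Cathode: Au⁺/Au; anode: Ca²⁺/Ca. E°cell = +4.53 V, n = 2.
log K = nE°cell / 0.0592 = (2)(+4.53) / 0.0592 = 153.0.

153.0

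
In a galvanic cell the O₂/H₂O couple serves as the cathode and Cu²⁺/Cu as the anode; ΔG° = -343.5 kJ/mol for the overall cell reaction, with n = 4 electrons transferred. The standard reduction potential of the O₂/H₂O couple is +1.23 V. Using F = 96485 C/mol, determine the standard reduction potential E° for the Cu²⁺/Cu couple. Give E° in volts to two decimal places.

E°cell = −ΔG°/(nF) = −(-343.5×10³)/((4)(96485)) = +0.890 V.
Since O₂/H₂O is the cathode and Cu²⁺/Cu the anode, E°cell = E°(O₂/H₂O) − E°(Cu²⁺/Cu).
So E°(Cu²⁺/Cu) = E°(O₂/H₂O) − E°cell = (+1.23) − (+0.890) = +0.34 V.

+0.34 V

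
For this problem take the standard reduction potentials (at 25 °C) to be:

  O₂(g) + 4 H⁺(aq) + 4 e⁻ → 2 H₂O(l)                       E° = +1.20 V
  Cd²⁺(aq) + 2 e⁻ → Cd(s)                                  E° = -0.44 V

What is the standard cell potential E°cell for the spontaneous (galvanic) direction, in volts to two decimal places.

The O₂/H₂O couple has the higher reduction potential, so it is the cathode; Cd²⁺/Cd is oxidised at the anode.
E°cell = E°(cathode) − E°(anode) = (+1.20) − (-0.44) = +1.64 V.
Since E°cell > 0, the reaction is spontaneous under standard conditions.

+1.64 V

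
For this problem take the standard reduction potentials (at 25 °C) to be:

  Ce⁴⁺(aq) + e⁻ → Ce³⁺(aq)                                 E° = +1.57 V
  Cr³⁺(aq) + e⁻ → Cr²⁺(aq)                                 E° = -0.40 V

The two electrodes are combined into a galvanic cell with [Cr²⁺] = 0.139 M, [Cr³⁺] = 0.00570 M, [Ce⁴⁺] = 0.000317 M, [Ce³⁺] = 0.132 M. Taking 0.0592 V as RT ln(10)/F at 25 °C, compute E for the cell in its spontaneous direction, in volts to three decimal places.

+1.897 V

Ce⁴⁺/Ce³⁺ is the cathode (higher E°), Cr³⁺/Cr²⁺ the anode: E°cell = +1.57 − (-0.40) = +1.97 V, n = 1.
Overall: Ce⁴⁺(aq) + Cr²⁺(aq) → Ce³⁺(aq) + Cr³⁺(aq)
Q = [Ce³⁺]·[Cr³⁺] / ([Ce⁴⁺]·[Cr²⁺]); log Q = 1.232.
E = E° − (0.0592/n) log Q = +1.97 − (0.0592/1)(1.232) = +1.897 V.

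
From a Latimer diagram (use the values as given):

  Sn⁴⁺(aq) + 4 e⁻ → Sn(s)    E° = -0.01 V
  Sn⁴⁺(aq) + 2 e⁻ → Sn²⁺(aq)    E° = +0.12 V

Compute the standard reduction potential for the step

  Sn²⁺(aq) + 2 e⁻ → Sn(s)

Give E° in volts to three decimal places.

-0.140 V

Sequential free energies add, so n₃E°₃ = n₁E°₁ + n₂E°₂.
With n₃ = 4, and the known step contributing 2×(+0.12) V, the unknown satisfies 2·E° = 4×(-0.01) − 2×(+0.12) = -0.280.
E° = -0.280 / 2 = -0.140 V.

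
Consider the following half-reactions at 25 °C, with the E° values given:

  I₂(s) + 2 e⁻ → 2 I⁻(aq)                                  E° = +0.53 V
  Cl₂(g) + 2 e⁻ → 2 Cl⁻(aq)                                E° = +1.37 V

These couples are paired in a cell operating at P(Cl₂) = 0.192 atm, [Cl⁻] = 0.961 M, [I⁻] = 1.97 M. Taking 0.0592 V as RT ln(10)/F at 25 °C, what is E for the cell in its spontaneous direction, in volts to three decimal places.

+0.837 V

Cl₂/Cl⁻ is the cathode (higher E°), I₂/I⁻ the anode: E°cell = +1.37 − (+0.53) = +0.84 V, n = 2.
Overall: Cl₂(g) + 2 I⁻(aq) → 2 Cl⁻(aq) + I₂(s)
Q = [Cl⁻]^2 / (P(Cl₂)·[I⁻]^2); log Q = 0.093.
E = E° − (0.0592/n) log Q = +0.84 − (0.0592/2)(0.093) = +0.837 V.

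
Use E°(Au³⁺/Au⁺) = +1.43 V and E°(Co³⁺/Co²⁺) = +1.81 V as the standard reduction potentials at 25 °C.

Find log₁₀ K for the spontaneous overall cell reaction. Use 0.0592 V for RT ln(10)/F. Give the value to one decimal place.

12.8

Cathode: Co³⁺/Co²⁺; anode: Au³⁺/Au⁺. E°cell = +0.38 V, n = 2.
log K = nE°cell / 0.0592 = (2)(+0.38) / 0.0592 = 12.8.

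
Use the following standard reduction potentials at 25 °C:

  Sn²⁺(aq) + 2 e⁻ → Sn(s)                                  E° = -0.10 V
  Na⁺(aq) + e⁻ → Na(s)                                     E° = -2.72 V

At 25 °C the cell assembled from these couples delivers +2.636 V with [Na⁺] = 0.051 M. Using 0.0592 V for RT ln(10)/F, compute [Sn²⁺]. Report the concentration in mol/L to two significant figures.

Sn²⁺/Sn is the cathode, Na⁺/Na the anode: E°cell = +2.62 V, n = 2.
Overall reaction: Sn²⁺(aq) + 2 Na(s) → Sn(s) + 2 Na⁺(aq); Q = [Na⁺]^2/[Sn²⁺]^1.
From E = E° − (0.0592/n) log Q: log Q = (E° − E)·n/0.0592 = (+2.62 − (+2.636))·2/0.0592 = -0.5405.
So 1·log[Sn²⁺] = 2·log(0.051) − log Q = -2.5849 − (-0.5405) = -2.0444; [Sn²⁺] = 10^(-2.0444) ≈ 0.0090 M.

0.0090 M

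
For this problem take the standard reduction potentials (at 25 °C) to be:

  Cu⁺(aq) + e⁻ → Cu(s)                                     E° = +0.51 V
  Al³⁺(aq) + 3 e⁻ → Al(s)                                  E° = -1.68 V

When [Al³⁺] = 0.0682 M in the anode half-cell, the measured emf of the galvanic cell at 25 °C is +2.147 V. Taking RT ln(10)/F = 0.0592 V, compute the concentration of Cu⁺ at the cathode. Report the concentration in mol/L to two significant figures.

0.077 M

Cu⁺/Cu is the cathode, Al³⁺/Al the anode: E°cell = +2.19 V, n = 3.
Overall reaction: 3 Cu⁺(aq) + Al(s) → 3 Cu(s) + Al³⁺(aq); Q = [Al³⁺]^1/[Cu⁺]^3.
From E = E° − (0.0592/n) log Q: log Q = (E° − E)·n/0.0592 = (+2.19 − (+2.147))·3/0.0592 = 2.1791.
So 3·log[Cu⁺] = 1·log(0.0682) − log Q = -1.1662 − (2.1791) = -3.3453; log[Cu⁺] = -3.3453 / 3 = -1.1151; [Cu⁺] = 10^(-1.1151) ≈ 0.077 M.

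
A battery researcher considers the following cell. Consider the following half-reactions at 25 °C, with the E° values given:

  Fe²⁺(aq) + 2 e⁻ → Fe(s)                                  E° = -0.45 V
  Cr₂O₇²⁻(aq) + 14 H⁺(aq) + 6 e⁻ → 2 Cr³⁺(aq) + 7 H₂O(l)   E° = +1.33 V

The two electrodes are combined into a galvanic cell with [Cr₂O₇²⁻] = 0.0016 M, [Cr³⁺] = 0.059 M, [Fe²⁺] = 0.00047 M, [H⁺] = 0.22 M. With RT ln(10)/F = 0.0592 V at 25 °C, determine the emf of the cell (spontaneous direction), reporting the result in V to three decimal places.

+1.784 V

Cr₂O₇²⁻/Cr³⁺ is the cathode (higher E°), Fe²⁺/Fe the anode: E°cell = +1.33 − (-0.45) = +1.78 V, n = 6.
Overall: Cr₂O₇²⁻(aq) + 14 H⁺(aq) + 3 Fe(s) → 2 Cr³⁺(aq) + 7 H₂O(l) + 3 Fe²⁺(aq)
Q = [Cr³⁺]^2·[Fe²⁺]^3 / ([Cr₂O₇²⁻]·[H⁺]^14); log Q = -0.440.
E = E° − (0.0592/n) log Q = +1.78 − (0.0592/6)(-0.440) = +1.784 V.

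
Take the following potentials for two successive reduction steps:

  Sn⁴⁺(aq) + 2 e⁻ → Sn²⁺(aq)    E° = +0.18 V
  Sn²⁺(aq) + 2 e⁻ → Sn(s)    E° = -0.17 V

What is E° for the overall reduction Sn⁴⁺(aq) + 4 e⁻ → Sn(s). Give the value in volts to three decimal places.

+0.005 V

Standard free energies of sequential steps add: ΔG°₃ = ΔG°₁ + ΔG°₂, so n₃E°₃ = n₁E°₁ + n₂E°₂.
E°₃ = (2×+0.18 + 2×-0.17) / 4 = (+0.020) / 4 = +0.005 V.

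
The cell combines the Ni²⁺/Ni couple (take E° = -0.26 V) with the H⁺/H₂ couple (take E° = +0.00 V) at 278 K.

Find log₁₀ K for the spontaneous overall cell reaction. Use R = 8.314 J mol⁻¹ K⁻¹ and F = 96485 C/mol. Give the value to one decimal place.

9.4

Cathode: H⁺/H₂; anode: Ni²⁺/Ni. E°cell = (+0.00) − (-0.26) = +0.26 V, with n = 2.
ΔG° = −nFE° = −RT ln K, so ln K = nFE°/(RT) = (2)(96485)(+0.26) / ((8.314)(278)) = 21.707.
log₁₀ K = 21.707 / ln 10 = 9.4.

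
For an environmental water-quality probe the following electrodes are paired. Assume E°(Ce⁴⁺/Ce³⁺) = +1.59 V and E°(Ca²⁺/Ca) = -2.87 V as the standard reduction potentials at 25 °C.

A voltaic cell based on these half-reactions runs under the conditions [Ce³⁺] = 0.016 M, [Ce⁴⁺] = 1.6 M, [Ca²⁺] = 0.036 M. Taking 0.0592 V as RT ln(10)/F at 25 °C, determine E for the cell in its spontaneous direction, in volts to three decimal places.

Ce⁴⁺/Ce³⁺ is the cathode (higher E°), Ca²⁺/Ca the anode: E°cell = +1.59 − (-2.87) = +4.46 V, n = 2.
Overall: 2 Ce⁴⁺(aq) + Ca(s) → 2 Ce³⁺(aq) + Ca²⁺(aq)
Q = [Ce³⁺]^2·[Ca²⁺] / ([Ce⁴⁺]^2); log Q = -5.444.
E = E° − (0.0592/n) log Q = +4.46 − (0.0592/2)(-5.444) = +4.621 V.

+4.621 V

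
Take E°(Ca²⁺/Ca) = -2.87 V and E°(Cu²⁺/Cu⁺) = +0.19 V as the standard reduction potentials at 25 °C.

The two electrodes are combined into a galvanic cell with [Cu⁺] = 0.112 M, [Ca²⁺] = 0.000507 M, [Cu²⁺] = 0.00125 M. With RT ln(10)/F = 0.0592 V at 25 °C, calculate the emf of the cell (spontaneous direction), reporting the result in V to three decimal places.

Cu²⁺/Cu⁺ is the cathode (higher E°), Ca²⁺/Ca the anode: E°cell = +0.19 − (-2.87) = +3.06 V, n = 2.
Overall: 2 Cu²⁺(aq) + Ca(s) → 2 Cu⁺(aq) + Ca²⁺(aq)
Q = [Cu⁺]^2·[Ca²⁺] / ([Cu²⁺]^2); log Q = 0.610.
E = E° − (0.0592/n) log Q = +3.06 − (0.0592/2)(0.610) = +3.042 V.

+3.042 V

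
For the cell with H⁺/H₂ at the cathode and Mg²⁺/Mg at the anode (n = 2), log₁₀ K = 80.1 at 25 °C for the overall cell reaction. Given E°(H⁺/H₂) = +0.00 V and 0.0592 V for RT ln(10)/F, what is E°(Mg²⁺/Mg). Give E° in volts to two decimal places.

-2.37 V

E°cell = (0.0592/n)·log K = (0.0592/2)(80.1) = +2.371 V.
Since H⁺/H₂ is the cathode and Mg²⁺/Mg the anode, E°cell = E°(H⁺/H₂) − E°(Mg²⁺/Mg).
So E°(Mg²⁺/Mg) = E°(H⁺/H₂) − E°cell = (+0.00) − (+2.371) = -2.37 V.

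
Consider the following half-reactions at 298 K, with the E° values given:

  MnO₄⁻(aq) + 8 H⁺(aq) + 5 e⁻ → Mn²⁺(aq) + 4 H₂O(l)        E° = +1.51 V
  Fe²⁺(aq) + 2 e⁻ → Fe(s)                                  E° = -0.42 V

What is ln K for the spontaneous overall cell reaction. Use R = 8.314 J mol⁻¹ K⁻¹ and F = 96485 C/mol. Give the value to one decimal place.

751.6

Cathode: MnO₄⁻/Mn²⁺; anode: Fe²⁺/Fe. E°cell = (+1.51) − (-0.42) = +1.93 V, with n = 10.
ΔG° = −nFE° = −RT ln K, so ln K = nFE°/(RT) = (10)(96485)(+1.93) / ((8.314)(298)) = 751.607.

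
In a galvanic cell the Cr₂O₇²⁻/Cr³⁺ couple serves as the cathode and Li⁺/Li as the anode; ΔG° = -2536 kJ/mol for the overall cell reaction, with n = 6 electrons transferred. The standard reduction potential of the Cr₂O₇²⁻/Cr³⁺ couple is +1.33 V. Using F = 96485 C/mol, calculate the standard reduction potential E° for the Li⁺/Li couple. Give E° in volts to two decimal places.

E°cell = −ΔG°/(nF) = −(-2536×10³)/((6)(96485)) = +4.381 V.
Since Cr₂O₇²⁻/Cr³⁺ is the cathode and Li⁺/Li the anode, E°cell = E°(Cr₂O₇²⁻/Cr³⁺) − E°(Li⁺/Li).
So E°(Li⁺/Li) = E°(Cr₂O₇²⁻/Cr³⁺) − E°cell = (+1.33) − (+4.381) = -3.05 V.

-3.05 V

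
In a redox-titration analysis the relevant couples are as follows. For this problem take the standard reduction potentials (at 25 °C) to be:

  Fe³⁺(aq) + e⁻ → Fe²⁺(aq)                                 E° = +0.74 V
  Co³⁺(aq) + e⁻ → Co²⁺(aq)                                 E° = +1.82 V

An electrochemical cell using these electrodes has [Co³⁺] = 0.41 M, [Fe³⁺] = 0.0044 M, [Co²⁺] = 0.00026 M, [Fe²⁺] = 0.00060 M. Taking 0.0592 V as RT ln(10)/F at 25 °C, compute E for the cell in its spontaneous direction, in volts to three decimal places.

+1.218 V

Co³⁺/Co²⁺ is the cathode (higher E°), Fe³⁺/Fe²⁺ the anode: E°cell = +1.82 − (+0.74) = +1.08 V, n = 1.
Overall: Co³⁺(aq) + Fe²⁺(aq) → Co²⁺(aq) + Fe³⁺(aq)
Q = [Co²⁺]·[Fe³⁺] / ([Co³⁺]·[Fe²⁺]); log Q = -2.333.
E = E° − (0.0592/n) log Q = +1.08 − (0.0592/1)(-2.333) = +1.218 V.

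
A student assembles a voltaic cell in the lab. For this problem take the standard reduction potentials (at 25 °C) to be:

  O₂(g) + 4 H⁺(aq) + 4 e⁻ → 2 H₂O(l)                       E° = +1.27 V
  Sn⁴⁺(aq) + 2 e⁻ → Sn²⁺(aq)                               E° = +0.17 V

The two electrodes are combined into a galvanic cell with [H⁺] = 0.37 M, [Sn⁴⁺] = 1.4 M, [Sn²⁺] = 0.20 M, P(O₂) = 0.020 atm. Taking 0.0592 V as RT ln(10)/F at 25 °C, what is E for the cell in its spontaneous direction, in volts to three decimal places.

O₂/H₂O is the cathode (higher E°), Sn⁴⁺/Sn²⁺ the anode: E°cell = +1.27 − (+0.17) = +1.10 V, n = 4.
Overall: O₂(g) + 4 H⁺(aq) + 2 Sn²⁺(aq) → 2 H₂O(l) + 2 Sn⁴⁺(aq)
Q = [Sn⁴⁺]^2 / (P(O₂)·[H⁺]^4·[Sn²⁺]^2); log Q = 5.116.
E = E° − (0.0592/n) log Q = +1.10 − (0.0592/4)(5.116) = +1.024 V.

+1.024 V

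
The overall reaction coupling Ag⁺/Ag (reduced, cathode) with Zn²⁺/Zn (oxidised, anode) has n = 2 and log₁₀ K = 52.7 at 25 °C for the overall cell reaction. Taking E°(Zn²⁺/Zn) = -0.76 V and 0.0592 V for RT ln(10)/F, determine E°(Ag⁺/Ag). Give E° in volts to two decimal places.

+0.80 V

E°cell = (0.0592/n)·log K = (0.0592/2)(52.7) = +1.560 V.
Since Ag⁺/Ag is the cathode and Zn²⁺/Zn the anode, E°cell = E°(Ag⁺/Ag) − E°(Zn²⁺/Zn).
So E°(Ag⁺/Ag) = E°cell + E°(Zn²⁺/Zn) = +1.560 + (-0.76) = +0.80 V.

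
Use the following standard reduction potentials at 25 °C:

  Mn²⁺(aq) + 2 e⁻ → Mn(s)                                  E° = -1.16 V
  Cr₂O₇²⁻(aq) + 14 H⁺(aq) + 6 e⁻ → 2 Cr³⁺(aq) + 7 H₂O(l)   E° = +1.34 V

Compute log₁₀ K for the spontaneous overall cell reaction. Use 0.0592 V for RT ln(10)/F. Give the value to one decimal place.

253.4

Cathode: Cr₂O₇²⁻/Cr³⁺; anode: Mn²⁺/Mn. E°cell = +2.50 V, n = 6.
log K = nE°cell / 0.0592 = (6)(+2.50) / 0.0592 = 253.4.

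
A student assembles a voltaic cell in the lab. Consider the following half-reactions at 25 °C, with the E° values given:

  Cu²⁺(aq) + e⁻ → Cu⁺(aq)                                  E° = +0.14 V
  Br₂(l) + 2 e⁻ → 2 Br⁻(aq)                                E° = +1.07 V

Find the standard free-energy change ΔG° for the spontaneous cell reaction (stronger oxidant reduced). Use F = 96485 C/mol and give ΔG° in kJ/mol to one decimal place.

-179.5 kJ/mol

Br₂/Br⁻ (E° = +1.07 V) is the cathode; Cu²⁺/Cu⁺ (E° = +0.14 V) is the anode, so E°cell = +0.93 V.
Balancing electrons gives n = 2 (lcm of 2 and 1).
ΔG° = −nFE° = −(2)(96485)(+0.93) = -179,462 J = -179.5 kJ/mol.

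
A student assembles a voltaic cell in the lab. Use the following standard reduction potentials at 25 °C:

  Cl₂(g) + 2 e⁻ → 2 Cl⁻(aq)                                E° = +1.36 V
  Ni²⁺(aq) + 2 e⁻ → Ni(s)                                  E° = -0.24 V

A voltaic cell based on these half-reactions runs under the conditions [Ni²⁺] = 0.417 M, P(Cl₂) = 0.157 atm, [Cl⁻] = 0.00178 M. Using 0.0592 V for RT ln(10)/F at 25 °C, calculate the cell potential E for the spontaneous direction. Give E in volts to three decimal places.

Cl₂/Cl⁻ is the cathode (higher E°), Ni²⁺/Ni the anode: E°cell = +1.36 − (-0.24) = +1.60 V, n = 2.
Overall: Cl₂(g) + Ni(s) → 2 Cl⁻(aq) + Ni²⁺(aq)
Q = [Cl⁻]^2·[Ni²⁺] / (P(Cl₂)); log Q = -5.075.
E = E° − (0.0592/n) log Q = +1.60 − (0.0592/2)(-5.075) = +1.750 V.

+1.750 V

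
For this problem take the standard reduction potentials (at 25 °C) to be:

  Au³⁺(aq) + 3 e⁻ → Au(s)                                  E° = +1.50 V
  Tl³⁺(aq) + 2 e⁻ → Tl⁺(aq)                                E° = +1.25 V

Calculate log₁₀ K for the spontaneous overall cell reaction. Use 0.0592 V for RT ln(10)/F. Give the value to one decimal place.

Cathode: Au³⁺/Au; anode: Tl³⁺/Tl⁺. E°cell = +0.25 V, n = 6.
log K = nE°cell / 0.0592 = (6)(+0.25) / 0.0592 = 25.3.

25.3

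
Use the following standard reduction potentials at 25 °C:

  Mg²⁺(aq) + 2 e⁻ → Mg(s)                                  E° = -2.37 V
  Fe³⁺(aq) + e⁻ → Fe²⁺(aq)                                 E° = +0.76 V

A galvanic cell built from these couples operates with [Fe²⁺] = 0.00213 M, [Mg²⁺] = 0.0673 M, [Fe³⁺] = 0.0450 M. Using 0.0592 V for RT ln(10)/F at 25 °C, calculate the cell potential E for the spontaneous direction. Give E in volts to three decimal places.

+3.243 V

Fe³⁺/Fe²⁺ is the cathode (higher E°), Mg²⁺/Mg the anode: E°cell = +0.76 − (-2.37) = +3.13 V, n = 2.
Overall: 2 Fe³⁺(aq) + Mg(s) → 2 Fe²⁺(aq) + Mg²⁺(aq)
Q = [Fe²⁺]^2·[Mg²⁺] / ([Fe³⁺]^2); log Q = -3.822.
E = E° − (0.0592/n) log Q = +3.13 − (0.0592/2)(-3.822) = +3.243 V.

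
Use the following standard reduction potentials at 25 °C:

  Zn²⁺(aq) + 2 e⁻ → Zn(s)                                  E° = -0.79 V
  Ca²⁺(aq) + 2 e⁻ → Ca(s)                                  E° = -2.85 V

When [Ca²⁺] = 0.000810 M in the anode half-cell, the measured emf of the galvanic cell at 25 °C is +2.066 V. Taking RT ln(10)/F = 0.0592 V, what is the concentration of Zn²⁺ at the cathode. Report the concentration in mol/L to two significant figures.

Zn²⁺/Zn is the cathode, Ca²⁺/Ca the anode: E°cell = +2.06 V, n = 2.
Overall reaction: Zn²⁺(aq) + Ca(s) → Zn(s) + Ca²⁺(aq); Q = [Ca²⁺]^1/[Zn²⁺]^1.
From E = E° − (0.0592/n) log Q: log Q = (E° − E)·n/0.0592 = (+2.06 − (+2.066))·2/0.0592 = -0.2027.
So 1·log[Zn²⁺] = 1·log(0.00081) − log Q = -3.0915 − (-0.2027) = -2.8888; [Zn²⁺] = 10^(-2.8888) ≈ 0.0013 M.

0.0013 M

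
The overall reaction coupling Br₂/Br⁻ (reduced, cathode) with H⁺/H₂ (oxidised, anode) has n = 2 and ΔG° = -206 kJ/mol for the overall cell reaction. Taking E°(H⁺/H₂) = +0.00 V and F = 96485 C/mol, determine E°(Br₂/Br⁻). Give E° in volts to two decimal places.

E°cell = −ΔG°/(nF) = −(-206×10³)/((2)(96485)) = +1.068 V.
Since Br₂/Br⁻ is the cathode and H⁺/H₂ the anode, E°cell = E°(Br₂/Br⁻) − E°(H⁺/H₂).
So E°(Br₂/Br⁻) = E°cell + E°(H⁺/H₂) = +1.068 + (+0.00) = +1.07 V.

+1.07 V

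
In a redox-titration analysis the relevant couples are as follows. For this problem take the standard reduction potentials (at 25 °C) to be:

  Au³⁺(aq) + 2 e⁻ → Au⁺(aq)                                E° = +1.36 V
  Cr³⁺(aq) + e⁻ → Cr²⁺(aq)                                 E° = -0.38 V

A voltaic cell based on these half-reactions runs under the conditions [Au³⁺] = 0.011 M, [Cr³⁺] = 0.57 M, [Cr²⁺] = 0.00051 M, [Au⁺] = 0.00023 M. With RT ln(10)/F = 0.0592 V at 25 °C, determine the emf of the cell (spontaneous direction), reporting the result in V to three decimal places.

Au³⁺/Au⁺ is the cathode (higher E°), Cr³⁺/Cr²⁺ the anode: E°cell = +1.36 − (-0.38) = +1.74 V, n = 2.
Overall: Au³⁺(aq) + 2 Cr²⁺(aq) → Au⁺(aq) + 2 Cr³⁺(aq)
Q = [Au⁺]·[Cr³⁺]^2 / ([Au³⁺]·[Cr²⁺]^2); log Q = 4.417.
E = E° − (0.0592/n) log Q = +1.74 − (0.0592/2)(4.417) = +1.609 V.

+1.609 V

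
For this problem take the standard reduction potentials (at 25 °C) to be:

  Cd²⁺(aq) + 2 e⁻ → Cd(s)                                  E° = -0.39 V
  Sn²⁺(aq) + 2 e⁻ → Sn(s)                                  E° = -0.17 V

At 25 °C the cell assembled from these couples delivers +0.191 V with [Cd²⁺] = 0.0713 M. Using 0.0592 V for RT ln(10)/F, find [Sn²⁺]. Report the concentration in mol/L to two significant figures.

Sn²⁺/Sn is the cathode, Cd²⁺/Cd the anode: E°cell = +0.22 V, n = 2.
Overall reaction: Sn²⁺(aq) + Cd(s) → Sn(s) + Cd²⁺(aq); Q = [Cd²⁺]^1/[Sn²⁺]^1.
From E = E° − (0.0592/n) log Q: log Q = (E° − E)·n/0.0592 = (+0.22 − (+0.191))·2/0.0592 = 0.9797.
So 1·log[Sn²⁺] = 1·log(0.0713) − log Q = -1.1469 − (0.9797) = -2.1266; [Sn²⁺] = 10^(-2.1266) ≈ 0.0075 M.

0.0075 M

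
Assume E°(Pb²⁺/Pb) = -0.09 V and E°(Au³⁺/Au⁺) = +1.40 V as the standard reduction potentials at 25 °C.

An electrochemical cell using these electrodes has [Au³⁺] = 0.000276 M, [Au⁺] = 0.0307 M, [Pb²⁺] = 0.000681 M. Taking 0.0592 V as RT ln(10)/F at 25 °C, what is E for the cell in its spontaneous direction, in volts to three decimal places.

Au³⁺/Au⁺ is the cathode (higher E°), Pb²⁺/Pb the anode: E°cell = +1.40 − (-0.09) = +1.49 V, n = 2.
Overall: Au³⁺(aq) + Pb(s) → Au⁺(aq) + Pb²⁺(aq)
Q = [Au⁺]·[Pb²⁺] / ([Au³⁺]); log Q = -1.121.
E = E° − (0.0592/n) log Q = +1.49 − (0.0592/2)(-1.121) = +1.523 V.

+1.523 V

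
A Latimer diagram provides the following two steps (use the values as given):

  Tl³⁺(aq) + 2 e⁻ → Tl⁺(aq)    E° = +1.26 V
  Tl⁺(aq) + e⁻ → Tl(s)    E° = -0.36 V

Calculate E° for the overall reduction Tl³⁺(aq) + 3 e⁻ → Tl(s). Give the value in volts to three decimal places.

+0.720 V

Adding the free-energy changes (−nFE°) of the two steps gives −n₃FE°₃ = −n₁FE°₁ − n₂FE°₂.
E°₃ = (2×+1.26 + 1×-0.36) / 3 = (+2.160) / 3 = +0.720 V.
E° values themselves are not directly additive — weighting by electron count is essential.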